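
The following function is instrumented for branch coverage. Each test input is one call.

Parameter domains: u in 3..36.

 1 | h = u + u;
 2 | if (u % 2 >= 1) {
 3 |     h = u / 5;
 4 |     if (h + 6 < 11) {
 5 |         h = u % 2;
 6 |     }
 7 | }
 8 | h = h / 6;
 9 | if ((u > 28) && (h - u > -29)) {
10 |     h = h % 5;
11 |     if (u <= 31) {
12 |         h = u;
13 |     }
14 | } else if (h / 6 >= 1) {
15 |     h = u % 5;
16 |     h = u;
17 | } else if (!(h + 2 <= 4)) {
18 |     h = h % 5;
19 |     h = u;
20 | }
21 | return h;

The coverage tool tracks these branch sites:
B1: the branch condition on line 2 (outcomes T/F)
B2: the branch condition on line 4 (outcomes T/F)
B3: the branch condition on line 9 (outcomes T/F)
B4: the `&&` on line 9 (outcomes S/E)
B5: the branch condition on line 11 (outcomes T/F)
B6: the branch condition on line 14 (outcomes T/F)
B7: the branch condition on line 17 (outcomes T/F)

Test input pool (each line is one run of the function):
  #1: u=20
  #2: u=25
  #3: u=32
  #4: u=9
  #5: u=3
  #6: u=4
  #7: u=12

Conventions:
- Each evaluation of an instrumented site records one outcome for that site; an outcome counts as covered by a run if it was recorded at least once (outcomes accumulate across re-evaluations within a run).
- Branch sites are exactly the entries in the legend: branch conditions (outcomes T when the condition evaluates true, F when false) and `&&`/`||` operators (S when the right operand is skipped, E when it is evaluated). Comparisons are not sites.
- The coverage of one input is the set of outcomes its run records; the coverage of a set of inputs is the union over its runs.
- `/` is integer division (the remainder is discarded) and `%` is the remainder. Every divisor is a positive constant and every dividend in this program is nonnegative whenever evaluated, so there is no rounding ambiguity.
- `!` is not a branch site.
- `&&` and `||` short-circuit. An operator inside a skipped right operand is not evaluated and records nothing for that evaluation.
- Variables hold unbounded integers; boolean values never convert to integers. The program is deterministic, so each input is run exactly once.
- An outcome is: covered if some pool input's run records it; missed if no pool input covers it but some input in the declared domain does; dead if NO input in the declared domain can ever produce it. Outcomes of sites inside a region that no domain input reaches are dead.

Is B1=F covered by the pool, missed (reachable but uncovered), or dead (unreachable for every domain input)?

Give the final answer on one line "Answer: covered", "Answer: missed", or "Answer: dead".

B1=F is recorded by pool input(s) 1, 3, 6, 7 -> covered

Answer: covered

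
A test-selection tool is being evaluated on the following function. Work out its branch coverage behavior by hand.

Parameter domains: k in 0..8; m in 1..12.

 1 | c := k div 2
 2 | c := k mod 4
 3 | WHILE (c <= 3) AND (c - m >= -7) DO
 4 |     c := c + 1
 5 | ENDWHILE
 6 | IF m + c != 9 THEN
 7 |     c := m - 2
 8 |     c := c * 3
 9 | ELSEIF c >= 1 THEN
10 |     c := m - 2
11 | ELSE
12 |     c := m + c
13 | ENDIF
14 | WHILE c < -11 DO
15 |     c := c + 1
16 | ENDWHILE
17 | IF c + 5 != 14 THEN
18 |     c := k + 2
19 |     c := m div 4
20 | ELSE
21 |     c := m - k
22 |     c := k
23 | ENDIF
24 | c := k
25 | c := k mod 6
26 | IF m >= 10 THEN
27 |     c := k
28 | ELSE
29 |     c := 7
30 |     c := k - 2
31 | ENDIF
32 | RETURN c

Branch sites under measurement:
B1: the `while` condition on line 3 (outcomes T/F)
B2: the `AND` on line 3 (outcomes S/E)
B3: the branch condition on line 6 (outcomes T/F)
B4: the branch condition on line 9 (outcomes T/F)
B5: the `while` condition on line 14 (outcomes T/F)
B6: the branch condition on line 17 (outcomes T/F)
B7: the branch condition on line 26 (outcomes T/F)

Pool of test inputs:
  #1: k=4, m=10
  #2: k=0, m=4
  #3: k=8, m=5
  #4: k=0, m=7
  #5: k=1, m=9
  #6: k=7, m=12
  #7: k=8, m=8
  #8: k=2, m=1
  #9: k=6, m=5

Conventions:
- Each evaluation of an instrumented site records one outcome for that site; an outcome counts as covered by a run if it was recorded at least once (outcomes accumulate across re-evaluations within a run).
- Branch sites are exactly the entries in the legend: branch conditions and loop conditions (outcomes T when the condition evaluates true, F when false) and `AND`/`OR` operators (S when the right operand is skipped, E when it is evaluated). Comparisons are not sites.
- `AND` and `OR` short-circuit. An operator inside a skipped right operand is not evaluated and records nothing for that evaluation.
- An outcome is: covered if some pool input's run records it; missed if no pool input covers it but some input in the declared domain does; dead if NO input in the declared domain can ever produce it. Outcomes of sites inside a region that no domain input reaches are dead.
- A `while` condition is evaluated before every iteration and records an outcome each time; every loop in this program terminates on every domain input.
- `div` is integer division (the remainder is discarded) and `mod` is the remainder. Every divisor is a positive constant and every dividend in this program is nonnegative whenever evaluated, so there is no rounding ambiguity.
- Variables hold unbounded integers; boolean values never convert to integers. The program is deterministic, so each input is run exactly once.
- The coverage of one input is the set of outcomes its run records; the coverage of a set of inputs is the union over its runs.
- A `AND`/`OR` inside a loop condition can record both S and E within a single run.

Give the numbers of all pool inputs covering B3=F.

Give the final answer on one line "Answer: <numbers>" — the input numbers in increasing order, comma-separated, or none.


input #1 (k=4, m=10): does not produce B3=F
input #2 (k=0, m=4): does not produce B3=F
input #3 (k=8, m=5): produces B3=F
input #4 (k=0, m=7): does not produce B3=F
input #5 (k=1, m=9): does not produce B3=F
input #6 (k=7, m=12): does not produce B3=F
input #7 (k=8, m=8): does not produce B3=F
input #8 (k=2, m=1): does not produce B3=F
input #9 (k=6, m=5): produces B3=F
Answer: 3, 9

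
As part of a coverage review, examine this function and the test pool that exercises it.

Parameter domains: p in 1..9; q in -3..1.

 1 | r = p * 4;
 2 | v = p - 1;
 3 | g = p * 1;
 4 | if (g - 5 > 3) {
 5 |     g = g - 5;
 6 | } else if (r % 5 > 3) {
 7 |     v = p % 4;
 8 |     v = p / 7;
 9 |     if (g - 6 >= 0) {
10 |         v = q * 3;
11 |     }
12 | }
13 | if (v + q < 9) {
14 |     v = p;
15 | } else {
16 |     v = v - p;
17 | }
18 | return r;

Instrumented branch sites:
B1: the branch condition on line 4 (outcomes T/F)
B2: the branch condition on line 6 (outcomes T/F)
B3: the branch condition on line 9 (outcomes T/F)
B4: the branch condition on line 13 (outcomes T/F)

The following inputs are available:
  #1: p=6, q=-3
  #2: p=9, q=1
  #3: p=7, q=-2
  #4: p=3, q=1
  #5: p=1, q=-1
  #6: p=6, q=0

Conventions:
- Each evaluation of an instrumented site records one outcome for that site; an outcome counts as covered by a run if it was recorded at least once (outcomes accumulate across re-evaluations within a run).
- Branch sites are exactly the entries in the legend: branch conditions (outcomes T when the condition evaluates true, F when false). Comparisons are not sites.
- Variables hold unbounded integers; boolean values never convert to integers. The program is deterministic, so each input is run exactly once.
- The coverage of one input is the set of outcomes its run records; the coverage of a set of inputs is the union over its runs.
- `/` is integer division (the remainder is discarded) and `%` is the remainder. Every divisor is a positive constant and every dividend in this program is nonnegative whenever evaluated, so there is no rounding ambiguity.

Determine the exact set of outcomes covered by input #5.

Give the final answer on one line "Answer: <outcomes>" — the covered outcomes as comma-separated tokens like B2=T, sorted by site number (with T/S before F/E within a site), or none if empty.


Tracing the run of input #5 (p=1, q=-1):
  B1->F, B2->T, B3->F, B4->T
collecting distinct outcomes: B1=F, B2=T, B3=F, B4=T
Answer: B1=F, B2=T, B3=F, B4=T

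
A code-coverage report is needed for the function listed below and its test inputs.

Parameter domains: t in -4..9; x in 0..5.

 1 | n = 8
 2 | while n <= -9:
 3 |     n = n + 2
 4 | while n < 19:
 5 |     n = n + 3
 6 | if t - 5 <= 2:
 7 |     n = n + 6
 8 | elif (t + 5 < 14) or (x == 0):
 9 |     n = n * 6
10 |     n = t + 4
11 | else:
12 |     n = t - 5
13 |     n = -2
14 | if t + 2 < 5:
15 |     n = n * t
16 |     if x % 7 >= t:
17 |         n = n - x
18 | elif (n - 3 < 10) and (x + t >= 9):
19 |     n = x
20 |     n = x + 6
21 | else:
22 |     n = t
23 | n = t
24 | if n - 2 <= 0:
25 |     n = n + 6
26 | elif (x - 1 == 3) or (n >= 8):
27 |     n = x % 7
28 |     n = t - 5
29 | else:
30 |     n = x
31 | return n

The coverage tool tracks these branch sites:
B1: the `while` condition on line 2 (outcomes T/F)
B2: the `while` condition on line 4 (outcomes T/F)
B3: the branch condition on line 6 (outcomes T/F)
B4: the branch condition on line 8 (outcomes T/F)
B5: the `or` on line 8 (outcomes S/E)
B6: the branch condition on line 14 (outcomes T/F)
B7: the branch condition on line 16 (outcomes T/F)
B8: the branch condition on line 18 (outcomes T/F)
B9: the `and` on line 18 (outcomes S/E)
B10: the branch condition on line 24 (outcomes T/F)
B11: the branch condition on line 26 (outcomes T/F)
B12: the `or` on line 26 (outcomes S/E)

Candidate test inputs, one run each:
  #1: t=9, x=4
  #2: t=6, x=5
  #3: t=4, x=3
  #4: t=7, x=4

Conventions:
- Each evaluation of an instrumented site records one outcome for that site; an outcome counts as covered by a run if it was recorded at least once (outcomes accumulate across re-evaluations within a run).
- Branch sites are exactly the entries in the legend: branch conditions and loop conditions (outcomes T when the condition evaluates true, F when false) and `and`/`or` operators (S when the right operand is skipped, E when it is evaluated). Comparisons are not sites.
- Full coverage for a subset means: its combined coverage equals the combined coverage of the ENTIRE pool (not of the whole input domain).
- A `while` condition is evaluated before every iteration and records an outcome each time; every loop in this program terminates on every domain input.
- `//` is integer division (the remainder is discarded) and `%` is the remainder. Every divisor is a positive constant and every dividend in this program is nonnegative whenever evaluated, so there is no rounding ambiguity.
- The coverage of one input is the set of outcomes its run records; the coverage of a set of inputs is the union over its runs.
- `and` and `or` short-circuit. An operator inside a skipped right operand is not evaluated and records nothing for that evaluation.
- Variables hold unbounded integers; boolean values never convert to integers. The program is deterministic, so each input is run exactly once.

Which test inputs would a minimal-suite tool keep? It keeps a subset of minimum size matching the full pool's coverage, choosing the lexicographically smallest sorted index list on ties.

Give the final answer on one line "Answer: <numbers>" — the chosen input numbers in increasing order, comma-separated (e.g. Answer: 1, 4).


#1 (t=9, x=4) -> covered: B1=F, B2=T, B2=F, B3=F, B4=F, B5=E, B6=F, B8=T, B9=E, B10=F, B11=T, B12=S
#2 (t=6, x=5) -> covered: B1=F, B2=T, B2=F, B3=T, B6=F, B8=F, B9=S, B10=F, B11=F, B12=E
#3 (t=4, x=3) -> covered: B1=F, B2=T, B2=F, B3=T, B6=F, B8=F, B9=S, B10=F, B11=F, B12=E
#4 (t=7, x=4) -> covered: B1=F, B2=T, B2=F, B3=T, B6=F, B8=F, B9=S, B10=F, B11=T, B12=S
union over all inputs: B1=F, B2=T, B2=F, B3=T, B3=F, B4=F, B5=E, B6=F, B8=T, B8=F, B9=S, B9=E, B10=F, B11=T, B11=F, B12=S, B12=E (17 outcomes)
every size-1 subset falls short of the 17 outcomes (best: 12/17)
at size 2, {1, 2} reaches all 17 outcomes; every lexicographically earlier size-2 subset fails
Answer: 1, 2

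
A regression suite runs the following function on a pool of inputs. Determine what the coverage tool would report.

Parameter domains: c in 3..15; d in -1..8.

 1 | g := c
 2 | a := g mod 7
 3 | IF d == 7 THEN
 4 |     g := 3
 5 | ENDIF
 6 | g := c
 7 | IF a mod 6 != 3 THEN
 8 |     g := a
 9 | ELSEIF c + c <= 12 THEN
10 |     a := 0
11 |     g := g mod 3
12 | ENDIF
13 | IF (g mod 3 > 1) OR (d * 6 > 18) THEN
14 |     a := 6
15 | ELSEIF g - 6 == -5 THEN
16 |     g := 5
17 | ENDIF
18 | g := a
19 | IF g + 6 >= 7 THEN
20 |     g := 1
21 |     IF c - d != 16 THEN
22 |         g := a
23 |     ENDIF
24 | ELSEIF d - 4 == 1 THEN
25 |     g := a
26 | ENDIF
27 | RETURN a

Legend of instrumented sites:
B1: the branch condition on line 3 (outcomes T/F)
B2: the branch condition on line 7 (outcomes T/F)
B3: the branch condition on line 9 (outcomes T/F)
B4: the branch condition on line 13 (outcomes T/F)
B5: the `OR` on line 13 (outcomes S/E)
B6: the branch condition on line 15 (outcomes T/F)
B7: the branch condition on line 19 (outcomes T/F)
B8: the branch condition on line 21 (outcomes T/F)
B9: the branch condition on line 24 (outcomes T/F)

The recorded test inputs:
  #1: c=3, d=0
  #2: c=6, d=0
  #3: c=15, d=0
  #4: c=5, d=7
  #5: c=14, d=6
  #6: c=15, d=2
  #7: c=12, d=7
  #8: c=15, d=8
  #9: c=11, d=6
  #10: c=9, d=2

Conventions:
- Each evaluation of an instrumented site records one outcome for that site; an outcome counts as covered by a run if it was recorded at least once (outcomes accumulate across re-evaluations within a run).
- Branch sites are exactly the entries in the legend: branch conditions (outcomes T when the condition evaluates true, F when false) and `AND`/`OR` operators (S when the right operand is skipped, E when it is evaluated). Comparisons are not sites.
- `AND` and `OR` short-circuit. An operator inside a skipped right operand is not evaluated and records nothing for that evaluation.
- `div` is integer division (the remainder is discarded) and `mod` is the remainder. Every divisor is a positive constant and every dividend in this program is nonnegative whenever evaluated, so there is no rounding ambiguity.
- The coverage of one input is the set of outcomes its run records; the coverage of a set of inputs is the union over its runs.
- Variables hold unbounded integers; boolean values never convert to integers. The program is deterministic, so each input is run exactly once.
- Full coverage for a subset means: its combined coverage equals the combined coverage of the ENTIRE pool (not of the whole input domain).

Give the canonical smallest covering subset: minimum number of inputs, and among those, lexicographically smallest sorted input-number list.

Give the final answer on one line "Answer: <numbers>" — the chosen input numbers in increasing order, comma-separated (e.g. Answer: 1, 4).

test 1 (c=3, d=0) hits B1=F, B2=F, B3=T, B4=F, B5=E, B6=F, B7=F, B9=F
test 2 (c=6, d=0) hits B1=F, B2=T, B4=F, B5=E, B6=F, B7=T, B8=T
test 3 (c=15, d=0) hits B1=F, B2=T, B4=F, B5=E, B6=T, B7=T, B8=T
test 4 (c=5, d=7) hits B1=T, B2=T, B4=T, B5=S, B7=T, B8=T
test 5 (c=14, d=6) hits B1=F, B2=T, B4=T, B5=E, B7=T, B8=T
test 6 (c=15, d=2) hits B1=F, B2=T, B4=F, B5=E, B6=T, B7=T, B8=T
test 7 (c=12, d=7) hits B1=T, B2=T, B4=T, B5=S, B7=T, B8=T
test 8 (c=15, d=8) hits B1=F, B2=T, B4=T, B5=E, B7=T, B8=T
test 9 (c=11, d=6) hits B1=F, B2=T, B4=T, B5=E, B7=T, B8=T
test 10 (c=9, d=2) hits B1=F, B2=T, B4=T, B5=S, B7=T, B8=T
together the pool reaches 15 outcomes: B1=T, B1=F, B2=T, B2=F, B3=T, B4=T, B4=F, B5=S, B5=E, B6=T, B6=F, B7=T, B7=F, B8=T, B9=F
every size-1 subset falls short of the 15 outcomes (best: 8/15)
every size-2 subset falls short of the 15 outcomes (best: 14/15)
at size 3, {1, 3, 4} reaches all 15 outcomes; every lexicographically earlier size-3 subset fails

Answer: 1, 3, 4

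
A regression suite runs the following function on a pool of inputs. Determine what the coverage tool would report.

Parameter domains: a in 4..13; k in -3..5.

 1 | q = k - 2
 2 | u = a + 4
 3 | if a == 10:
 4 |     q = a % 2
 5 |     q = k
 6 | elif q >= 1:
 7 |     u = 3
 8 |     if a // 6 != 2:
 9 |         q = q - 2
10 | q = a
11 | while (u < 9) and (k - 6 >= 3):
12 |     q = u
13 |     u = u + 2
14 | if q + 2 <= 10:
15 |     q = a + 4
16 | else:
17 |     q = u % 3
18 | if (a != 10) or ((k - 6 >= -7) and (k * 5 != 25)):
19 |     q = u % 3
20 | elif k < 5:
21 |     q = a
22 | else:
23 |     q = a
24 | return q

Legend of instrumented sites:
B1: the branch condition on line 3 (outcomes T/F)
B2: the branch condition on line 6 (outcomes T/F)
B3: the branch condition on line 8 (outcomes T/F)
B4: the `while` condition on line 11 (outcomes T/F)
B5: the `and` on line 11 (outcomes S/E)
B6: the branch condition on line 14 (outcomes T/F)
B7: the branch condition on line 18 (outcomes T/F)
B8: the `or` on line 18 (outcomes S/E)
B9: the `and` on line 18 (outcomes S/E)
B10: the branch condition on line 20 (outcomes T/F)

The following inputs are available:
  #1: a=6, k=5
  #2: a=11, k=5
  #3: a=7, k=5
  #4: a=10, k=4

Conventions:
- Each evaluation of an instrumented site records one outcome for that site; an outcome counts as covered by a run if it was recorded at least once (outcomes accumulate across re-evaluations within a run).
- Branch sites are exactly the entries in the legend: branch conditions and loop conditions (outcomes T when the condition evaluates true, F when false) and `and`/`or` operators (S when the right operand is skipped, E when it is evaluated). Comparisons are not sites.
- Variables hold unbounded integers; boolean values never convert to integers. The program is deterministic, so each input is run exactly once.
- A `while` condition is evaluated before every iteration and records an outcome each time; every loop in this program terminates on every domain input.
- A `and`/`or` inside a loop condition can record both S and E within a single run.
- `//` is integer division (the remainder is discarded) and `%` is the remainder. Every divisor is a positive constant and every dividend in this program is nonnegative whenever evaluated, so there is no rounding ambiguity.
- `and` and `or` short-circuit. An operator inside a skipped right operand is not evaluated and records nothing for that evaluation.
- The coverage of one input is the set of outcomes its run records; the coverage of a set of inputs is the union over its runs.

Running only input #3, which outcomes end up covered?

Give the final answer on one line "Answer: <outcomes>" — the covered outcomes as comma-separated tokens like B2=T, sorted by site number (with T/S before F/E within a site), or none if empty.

Running input #3 (a=7, k=5), event by event:
  B1->F, B2->T, B3->T, B5->E, B4->F, B6->T, B8->S, B7->T
as a set, this run covers: B1=F, B2=T, B3=T, B4=F, B5=E, B6=T, B7=T, B8=S

Answer: B1=F, B2=T, B3=T, B4=F, B5=E, B6=T, B7=T, B8=S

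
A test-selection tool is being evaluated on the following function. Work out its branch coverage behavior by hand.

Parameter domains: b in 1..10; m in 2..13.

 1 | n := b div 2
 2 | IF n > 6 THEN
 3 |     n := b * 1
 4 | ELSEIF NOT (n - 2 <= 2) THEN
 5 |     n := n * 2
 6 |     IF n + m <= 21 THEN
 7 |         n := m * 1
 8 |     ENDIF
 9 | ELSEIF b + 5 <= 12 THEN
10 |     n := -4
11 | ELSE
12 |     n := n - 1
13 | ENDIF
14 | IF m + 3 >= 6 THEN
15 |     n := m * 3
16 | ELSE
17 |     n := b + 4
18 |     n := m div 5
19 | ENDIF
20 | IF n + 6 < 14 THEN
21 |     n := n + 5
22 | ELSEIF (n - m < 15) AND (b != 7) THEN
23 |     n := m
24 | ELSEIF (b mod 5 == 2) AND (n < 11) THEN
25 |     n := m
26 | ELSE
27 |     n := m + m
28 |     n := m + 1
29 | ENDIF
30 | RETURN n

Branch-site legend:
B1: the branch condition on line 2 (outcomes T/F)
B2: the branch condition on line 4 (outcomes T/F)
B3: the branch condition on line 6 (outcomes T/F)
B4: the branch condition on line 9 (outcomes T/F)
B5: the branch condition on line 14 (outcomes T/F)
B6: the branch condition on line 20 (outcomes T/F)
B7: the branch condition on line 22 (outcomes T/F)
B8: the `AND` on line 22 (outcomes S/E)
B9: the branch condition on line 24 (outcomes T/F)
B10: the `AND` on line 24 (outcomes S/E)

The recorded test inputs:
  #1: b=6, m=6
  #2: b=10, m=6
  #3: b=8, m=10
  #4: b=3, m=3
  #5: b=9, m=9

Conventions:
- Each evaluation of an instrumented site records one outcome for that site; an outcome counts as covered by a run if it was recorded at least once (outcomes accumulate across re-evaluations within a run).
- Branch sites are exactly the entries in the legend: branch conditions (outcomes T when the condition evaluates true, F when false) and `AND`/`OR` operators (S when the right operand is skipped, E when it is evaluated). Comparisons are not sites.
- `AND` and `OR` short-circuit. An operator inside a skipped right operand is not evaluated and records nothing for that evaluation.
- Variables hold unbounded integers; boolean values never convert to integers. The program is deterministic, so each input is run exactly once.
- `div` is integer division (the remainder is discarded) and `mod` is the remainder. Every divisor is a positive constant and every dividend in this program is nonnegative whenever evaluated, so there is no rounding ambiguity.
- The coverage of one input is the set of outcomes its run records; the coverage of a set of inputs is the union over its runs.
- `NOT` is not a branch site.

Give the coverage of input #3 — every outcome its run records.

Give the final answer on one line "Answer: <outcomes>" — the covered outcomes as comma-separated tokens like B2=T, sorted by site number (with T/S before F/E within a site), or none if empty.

Event log for input #3 (b=8, m=10):
  B1->F, B2->F, B4->F, B5->T, B6->F, B8->S, B7->F, B10->S, B9->F
deduplicating events, the covered set is: B1=F, B2=F, B4=F, B5=T, B6=F, B7=F, B8=S, B9=F, B10=S

Answer: B1=F, B2=F, B4=F, B5=T, B6=F, B7=F, B8=S, B9=F, B10=S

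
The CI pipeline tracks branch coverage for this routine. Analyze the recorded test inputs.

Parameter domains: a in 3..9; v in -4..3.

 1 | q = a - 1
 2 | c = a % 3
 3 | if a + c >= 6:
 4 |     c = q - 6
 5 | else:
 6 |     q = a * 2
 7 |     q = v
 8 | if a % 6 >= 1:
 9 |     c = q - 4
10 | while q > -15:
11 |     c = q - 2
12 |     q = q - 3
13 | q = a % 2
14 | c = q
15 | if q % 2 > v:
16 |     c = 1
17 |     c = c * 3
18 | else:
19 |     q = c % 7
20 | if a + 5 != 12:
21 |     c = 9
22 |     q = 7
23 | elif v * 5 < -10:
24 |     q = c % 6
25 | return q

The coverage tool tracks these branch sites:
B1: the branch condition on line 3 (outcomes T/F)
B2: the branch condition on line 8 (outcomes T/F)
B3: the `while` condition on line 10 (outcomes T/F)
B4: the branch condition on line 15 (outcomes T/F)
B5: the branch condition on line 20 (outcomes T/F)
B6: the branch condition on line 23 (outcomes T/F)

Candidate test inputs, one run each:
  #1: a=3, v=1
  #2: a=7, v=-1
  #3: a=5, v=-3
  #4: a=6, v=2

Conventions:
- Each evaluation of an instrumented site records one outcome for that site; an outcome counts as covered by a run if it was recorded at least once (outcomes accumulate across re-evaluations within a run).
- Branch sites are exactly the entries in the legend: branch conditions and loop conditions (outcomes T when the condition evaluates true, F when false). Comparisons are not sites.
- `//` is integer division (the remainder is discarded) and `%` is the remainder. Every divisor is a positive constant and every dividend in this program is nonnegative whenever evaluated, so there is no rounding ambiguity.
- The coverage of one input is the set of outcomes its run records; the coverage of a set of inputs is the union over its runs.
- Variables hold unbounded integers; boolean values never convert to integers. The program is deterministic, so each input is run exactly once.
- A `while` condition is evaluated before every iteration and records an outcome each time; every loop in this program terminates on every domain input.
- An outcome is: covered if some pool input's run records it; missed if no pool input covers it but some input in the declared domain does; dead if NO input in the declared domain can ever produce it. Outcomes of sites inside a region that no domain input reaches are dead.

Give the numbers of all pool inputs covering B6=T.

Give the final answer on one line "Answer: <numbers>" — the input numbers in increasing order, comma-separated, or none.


input #1 (a=3, v=1): never hits B6=T
input #2 (a=7, v=-1): never hits B6=T
input #3 (a=5, v=-3): never hits B6=T
input #4 (a=6, v=2): never hits B6=T
Answer: none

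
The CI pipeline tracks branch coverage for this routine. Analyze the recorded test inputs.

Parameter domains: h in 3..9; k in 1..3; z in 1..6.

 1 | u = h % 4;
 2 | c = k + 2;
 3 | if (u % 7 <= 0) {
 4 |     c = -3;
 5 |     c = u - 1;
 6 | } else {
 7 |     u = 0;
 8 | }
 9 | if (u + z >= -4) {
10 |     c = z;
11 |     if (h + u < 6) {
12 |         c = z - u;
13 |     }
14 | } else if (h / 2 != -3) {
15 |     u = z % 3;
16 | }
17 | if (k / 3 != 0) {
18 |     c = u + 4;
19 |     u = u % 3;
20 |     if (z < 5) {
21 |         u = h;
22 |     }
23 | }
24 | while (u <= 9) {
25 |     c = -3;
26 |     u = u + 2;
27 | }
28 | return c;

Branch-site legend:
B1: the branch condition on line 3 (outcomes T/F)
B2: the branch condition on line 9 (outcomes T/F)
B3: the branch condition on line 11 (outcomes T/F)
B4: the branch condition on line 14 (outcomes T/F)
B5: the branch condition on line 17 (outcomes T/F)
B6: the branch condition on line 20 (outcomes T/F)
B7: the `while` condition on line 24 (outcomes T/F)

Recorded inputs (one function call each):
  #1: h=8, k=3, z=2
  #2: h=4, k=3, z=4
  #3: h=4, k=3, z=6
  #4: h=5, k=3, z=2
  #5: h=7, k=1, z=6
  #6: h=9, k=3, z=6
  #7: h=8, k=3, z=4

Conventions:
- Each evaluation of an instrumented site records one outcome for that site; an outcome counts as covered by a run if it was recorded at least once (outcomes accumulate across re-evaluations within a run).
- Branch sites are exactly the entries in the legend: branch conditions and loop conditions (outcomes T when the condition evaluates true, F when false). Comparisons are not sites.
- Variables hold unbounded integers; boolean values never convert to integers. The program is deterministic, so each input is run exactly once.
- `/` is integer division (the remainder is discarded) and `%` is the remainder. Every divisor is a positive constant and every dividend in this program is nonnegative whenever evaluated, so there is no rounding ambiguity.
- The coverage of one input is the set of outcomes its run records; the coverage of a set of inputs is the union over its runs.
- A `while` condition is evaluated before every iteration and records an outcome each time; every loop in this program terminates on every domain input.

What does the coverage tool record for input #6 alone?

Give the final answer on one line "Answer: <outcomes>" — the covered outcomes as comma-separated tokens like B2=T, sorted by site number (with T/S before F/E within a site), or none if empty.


Event log for input #6 (h=9, k=3, z=6):
  B1->F, B2->T, B3->F, B5->T, B6->F, B7->T, B7->T, B7->T, B7->T, B7->T
  B7->F
distinct outcomes covered: B1=F, B2=T, B3=F, B5=T, B6=F, B7=T, B7=F
Answer: B1=F, B2=T, B3=F, B5=T, B6=F, B7=T, B7=F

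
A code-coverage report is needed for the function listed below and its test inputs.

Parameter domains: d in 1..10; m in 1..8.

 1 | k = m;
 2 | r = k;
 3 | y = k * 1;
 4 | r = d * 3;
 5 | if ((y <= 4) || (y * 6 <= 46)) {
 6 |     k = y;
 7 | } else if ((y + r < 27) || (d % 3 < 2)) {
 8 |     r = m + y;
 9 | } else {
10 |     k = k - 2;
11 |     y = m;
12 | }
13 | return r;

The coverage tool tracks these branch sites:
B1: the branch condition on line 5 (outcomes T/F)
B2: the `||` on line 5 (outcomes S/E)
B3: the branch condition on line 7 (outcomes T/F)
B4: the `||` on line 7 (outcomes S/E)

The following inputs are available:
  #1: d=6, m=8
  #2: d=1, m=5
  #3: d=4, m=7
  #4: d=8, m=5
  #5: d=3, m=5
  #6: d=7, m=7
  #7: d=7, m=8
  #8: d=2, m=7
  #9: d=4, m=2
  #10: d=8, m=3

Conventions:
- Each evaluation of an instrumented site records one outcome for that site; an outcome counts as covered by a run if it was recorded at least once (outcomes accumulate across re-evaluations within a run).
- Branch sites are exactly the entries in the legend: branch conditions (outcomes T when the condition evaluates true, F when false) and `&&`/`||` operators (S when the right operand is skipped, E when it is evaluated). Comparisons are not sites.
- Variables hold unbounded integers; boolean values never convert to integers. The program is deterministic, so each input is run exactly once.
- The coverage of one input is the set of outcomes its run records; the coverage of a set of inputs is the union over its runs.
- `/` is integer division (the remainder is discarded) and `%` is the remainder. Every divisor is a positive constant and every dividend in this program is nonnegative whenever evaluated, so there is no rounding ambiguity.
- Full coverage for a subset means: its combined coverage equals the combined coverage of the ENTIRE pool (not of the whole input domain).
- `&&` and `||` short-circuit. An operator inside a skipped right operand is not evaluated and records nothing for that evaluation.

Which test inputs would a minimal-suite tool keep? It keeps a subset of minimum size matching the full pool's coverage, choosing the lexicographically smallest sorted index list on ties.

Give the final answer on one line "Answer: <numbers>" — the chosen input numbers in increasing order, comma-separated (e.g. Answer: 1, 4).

#1 (d=6, m=8) -> B2->E, B1->F, B4->S, B3->T; covered: B1=F, B2=E, B3=T, B4=S
#2 (d=1, m=5) -> B2->E, B1->T; covered: B1=T, B2=E
#3 (d=4, m=7) -> B2->E, B1->T; covered: B1=T, B2=E
#4 (d=8, m=5) -> B2->E, B1->T; covered: B1=T, B2=E
#5 (d=3, m=5) -> B2->E, B1->T; covered: B1=T, B2=E
#6 (d=7, m=7) -> B2->E, B1->T; covered: B1=T, B2=E
#7 (d=7, m=8) -> B2->E, B1->F, B4->E, B3->T; covered: B1=F, B2=E, B3=T, B4=E
#8 (d=2, m=7) -> B2->E, B1->T; covered: B1=T, B2=E
#9 (d=4, m=2) -> B2->S, B1->T; covered: B1=T, B2=S
#10 (d=8, m=3) -> B2->S, B1->T; covered: B1=T, B2=S
together the pool reaches 7 outcomes: B1=T, B1=F, B2=S, B2=E, B3=T, B4=S, B4=E
no size-1 subset reaches all 7 outcomes (best union: 4/7)
no size-2 subset reaches all 7 outcomes (best union: 6/7)
inputs {1, 7, 9} (size 3) cover everything; no size-3 subset with a lexicographically smaller index list covers all 7

Answer: 1, 7, 9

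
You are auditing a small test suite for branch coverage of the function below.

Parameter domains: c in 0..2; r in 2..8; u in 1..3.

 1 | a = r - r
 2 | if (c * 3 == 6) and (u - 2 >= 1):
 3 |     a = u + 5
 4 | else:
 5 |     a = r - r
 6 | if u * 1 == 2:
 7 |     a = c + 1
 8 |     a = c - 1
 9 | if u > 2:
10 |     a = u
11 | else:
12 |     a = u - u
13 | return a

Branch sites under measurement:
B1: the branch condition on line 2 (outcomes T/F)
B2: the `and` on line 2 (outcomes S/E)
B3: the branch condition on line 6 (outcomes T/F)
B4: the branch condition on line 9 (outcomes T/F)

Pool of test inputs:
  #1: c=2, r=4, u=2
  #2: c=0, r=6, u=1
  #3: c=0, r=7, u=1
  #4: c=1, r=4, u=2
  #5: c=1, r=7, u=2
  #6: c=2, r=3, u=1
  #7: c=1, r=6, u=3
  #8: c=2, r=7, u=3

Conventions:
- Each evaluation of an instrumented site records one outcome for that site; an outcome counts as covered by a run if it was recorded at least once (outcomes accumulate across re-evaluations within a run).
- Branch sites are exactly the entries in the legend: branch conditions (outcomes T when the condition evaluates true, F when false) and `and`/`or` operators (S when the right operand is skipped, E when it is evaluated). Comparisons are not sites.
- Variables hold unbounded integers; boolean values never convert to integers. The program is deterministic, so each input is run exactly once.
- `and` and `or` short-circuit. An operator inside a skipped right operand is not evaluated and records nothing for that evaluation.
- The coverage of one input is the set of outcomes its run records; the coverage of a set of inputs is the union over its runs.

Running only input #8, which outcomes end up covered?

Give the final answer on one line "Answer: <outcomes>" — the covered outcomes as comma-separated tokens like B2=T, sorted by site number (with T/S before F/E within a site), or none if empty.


Tracing the run of input #8 (c=2, r=7, u=3):
  B2->E, B1->T, B3->F, B4->T
deduplicating events, the covered set is: B1=T, B2=E, B3=F, B4=T
Answer: B1=T, B2=E, B3=F, B4=T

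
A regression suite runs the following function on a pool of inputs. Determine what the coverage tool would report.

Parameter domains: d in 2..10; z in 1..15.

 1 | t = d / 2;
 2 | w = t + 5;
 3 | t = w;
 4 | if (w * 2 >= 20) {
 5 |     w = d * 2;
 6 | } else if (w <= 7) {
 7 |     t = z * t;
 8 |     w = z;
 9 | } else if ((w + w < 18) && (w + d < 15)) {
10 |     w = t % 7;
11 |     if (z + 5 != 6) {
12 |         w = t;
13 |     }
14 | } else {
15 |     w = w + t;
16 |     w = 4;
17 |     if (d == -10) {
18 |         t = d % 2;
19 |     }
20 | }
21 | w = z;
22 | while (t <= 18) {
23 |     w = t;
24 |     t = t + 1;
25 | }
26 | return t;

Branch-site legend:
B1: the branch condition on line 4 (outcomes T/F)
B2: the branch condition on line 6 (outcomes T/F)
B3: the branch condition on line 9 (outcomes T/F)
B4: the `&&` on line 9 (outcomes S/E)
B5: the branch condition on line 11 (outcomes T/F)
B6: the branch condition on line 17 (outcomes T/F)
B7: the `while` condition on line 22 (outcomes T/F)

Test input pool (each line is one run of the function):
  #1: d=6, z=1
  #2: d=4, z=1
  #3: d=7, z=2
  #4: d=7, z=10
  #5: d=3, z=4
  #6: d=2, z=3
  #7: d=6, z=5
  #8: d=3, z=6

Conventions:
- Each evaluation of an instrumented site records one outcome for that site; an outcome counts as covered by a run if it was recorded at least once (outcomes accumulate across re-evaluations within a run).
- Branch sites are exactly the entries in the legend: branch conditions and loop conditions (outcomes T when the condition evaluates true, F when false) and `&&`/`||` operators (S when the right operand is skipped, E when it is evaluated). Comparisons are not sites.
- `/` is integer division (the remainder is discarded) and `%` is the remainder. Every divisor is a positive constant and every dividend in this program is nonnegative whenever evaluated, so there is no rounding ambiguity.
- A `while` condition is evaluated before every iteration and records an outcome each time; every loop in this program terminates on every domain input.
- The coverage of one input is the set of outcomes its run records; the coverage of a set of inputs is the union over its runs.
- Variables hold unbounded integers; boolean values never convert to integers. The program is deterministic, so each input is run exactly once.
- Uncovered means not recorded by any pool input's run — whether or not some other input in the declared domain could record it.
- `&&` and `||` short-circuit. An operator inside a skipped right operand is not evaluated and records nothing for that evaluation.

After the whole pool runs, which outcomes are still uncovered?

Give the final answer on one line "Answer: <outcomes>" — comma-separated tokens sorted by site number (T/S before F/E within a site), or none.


input #1, d=6, z=1: outcomes B1=F, B2=F, B3=T, B4=E, B5=F, B7=T, B7=F
input #2, d=4, z=1: outcomes B1=F, B2=T, B7=T, B7=F
input #3, d=7, z=2: outcomes B1=F, B2=F, B3=F, B4=E, B6=F, B7=T, B7=F
input #4, d=7, z=10: outcomes B1=F, B2=F, B3=F, B4=E, B6=F, B7=T, B7=F
input #5, d=3, z=4: outcomes B1=F, B2=T, B7=F
input #6, d=2, z=3: outcomes B1=F, B2=T, B7=T, B7=F
input #7, d=6, z=5: outcomes B1=F, B2=F, B3=T, B4=E, B5=T, B7=T, B7=F
input #8, d=3, z=6: outcomes B1=F, B2=T, B7=F
union over the pool: B1=F, B2=T, B2=F, B3=T, B3=F, B4=E, B5=T, B5=F, B6=F, B7=T, B7=F
uncovered (3 of 14): B1=T, B4=S, B6=T
Answer: B1=T, B4=S, B6=T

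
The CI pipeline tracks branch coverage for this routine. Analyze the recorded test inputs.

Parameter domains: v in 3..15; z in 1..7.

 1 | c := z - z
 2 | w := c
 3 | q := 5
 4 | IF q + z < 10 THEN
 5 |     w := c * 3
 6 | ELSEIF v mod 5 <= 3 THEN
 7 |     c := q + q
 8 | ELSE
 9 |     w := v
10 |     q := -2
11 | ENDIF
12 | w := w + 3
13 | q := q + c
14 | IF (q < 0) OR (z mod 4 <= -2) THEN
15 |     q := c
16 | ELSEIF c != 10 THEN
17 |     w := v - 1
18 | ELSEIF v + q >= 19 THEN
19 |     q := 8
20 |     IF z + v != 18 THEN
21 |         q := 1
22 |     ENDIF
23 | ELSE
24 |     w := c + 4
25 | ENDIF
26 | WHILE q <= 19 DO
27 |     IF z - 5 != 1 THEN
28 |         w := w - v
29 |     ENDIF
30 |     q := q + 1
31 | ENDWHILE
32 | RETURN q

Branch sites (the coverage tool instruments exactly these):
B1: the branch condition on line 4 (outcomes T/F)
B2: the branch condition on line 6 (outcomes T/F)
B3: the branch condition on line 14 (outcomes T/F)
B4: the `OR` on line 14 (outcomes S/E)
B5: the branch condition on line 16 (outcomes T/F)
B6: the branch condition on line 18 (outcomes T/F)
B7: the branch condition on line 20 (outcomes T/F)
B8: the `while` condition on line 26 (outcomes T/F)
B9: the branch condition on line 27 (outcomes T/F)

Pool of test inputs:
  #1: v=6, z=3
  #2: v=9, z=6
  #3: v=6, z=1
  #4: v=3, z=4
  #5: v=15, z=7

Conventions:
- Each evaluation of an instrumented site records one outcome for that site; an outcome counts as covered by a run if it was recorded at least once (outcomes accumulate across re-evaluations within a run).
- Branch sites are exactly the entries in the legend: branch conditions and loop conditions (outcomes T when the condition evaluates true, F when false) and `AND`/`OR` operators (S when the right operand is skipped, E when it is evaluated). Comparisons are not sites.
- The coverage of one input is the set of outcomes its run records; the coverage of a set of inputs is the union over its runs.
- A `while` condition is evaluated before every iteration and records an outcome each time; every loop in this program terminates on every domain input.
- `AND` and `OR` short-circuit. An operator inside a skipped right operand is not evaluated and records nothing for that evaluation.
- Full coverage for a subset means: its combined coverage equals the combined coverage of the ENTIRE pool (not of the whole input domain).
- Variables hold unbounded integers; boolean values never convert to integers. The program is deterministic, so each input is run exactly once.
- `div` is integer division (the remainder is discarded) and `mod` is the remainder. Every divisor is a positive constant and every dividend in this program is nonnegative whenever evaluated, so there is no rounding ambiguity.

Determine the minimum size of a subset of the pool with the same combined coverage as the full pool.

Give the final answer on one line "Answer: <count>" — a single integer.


run #1 (v=6, z=3) records B1=T, B3=F, B4=E, B5=T, B8=T, B8=F, B9=T
run #2 (v=9, z=6) records B1=F, B2=F, B3=T, B4=S, B8=T, B8=F, B9=F
run #3 (v=6, z=1) records B1=T, B3=F, B4=E, B5=T, B8=T, B8=F, B9=T
run #4 (v=3, z=4) records B1=T, B3=F, B4=E, B5=T, B8=T, B8=F, B9=T
run #5 (v=15, z=7) records B1=F, B2=T, B3=F, B4=E, B5=F, B6=T, B7=T, B8=T, B8=F, B9=T
together the pool reaches 16 outcomes: B1=T, B1=F, B2=T, B2=F, B3=T, B3=F, B4=S, B4=E, B5=T, B5=F, B6=T, B7=T, B8=T, B8=F, B9=T, B9=F
size 1 is not enough: best union over all size-1 subsets is 10/16
size 2 is not enough: best union over all size-2 subsets is 14/16
the canonical winner is {1, 2, 5}: size 3, full 16-outcome coverage, earliest index list among size-3 covers
Answer: 3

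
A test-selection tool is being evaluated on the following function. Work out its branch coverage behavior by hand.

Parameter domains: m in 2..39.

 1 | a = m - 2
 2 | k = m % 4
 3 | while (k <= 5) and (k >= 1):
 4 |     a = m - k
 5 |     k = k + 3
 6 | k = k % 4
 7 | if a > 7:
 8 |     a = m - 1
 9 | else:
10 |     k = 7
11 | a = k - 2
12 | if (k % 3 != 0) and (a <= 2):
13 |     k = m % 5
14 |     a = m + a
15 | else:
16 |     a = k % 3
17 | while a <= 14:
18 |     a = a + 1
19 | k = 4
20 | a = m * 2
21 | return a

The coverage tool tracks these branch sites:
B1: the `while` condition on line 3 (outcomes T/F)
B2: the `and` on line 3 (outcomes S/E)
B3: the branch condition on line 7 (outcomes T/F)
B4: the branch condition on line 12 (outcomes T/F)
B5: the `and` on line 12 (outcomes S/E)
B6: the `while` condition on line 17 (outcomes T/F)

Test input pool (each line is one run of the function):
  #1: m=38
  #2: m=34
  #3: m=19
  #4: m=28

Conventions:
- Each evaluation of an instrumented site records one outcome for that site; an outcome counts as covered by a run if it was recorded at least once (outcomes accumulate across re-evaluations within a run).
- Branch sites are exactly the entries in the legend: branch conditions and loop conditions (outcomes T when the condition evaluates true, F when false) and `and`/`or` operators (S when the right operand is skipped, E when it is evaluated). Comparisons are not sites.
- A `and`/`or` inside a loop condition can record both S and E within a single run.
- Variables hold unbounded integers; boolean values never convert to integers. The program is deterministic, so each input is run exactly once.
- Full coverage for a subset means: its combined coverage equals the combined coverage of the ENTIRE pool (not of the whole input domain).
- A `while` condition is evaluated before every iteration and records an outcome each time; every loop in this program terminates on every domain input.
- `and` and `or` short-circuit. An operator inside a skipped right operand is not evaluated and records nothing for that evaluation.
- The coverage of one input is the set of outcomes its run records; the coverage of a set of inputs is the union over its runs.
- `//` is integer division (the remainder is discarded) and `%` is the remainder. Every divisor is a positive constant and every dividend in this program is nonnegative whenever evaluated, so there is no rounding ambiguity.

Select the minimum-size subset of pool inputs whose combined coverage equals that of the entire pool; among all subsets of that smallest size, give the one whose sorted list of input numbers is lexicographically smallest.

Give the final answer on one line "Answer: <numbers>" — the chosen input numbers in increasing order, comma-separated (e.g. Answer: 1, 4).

input #1, m=38: outcomes B1=T, B1=F, B2=S, B2=E, B3=T, B4=F, B5=S, B6=T, B6=F
input #2, m=34: outcomes B1=T, B1=F, B2=S, B2=E, B3=T, B4=F, B5=S, B6=T, B6=F
input #3, m=19: outcomes B1=T, B1=F, B2=S, B2=E, B3=T, B4=T, B5=E, B6=F
input #4, m=28: outcomes B1=F, B2=E, B3=T, B4=F, B5=S, B6=T, B6=F
the full pool covers 11 outcomes: B1=T, B1=F, B2=S, B2=E, B3=T, B4=T, B4=F, B5=S, B5=E, B6=T, B6=F
checked all size-1 subsets: none covers 11 outcomes (max 9/11)
size 2: inputs {1, 3} cover all 11 outcomes, and no lexicographically smaller subset of this size does

Answer: 1, 3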